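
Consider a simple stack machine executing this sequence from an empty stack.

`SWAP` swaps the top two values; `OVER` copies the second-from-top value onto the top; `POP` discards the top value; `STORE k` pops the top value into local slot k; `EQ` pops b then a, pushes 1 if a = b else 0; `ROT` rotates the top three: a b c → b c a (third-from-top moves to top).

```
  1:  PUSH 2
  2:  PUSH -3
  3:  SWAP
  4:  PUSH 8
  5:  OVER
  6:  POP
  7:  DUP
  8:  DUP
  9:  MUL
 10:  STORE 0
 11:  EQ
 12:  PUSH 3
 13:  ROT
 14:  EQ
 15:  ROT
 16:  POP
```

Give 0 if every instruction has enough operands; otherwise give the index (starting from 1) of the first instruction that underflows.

15

PUSH 2  -> 2
PUSH -3 -> 2 -3
SWAP    -> -3 2
PUSH 8  -> -3 2 8
OVER    -> -3 2 8 2
POP     -> -3 2 8
DUP     -> -3 2 8 8
DUP     -> -3 2 8 8 8
MUL     -> -3 2 8 64
STORE 0 -> -3 2 8
EQ      -> -3 0
PUSH 3  -> -3 0 3
ROT     -> 0 3 -3
EQ      -> 0 0
ROT  — needs 3 operands, stack has 2 → underflow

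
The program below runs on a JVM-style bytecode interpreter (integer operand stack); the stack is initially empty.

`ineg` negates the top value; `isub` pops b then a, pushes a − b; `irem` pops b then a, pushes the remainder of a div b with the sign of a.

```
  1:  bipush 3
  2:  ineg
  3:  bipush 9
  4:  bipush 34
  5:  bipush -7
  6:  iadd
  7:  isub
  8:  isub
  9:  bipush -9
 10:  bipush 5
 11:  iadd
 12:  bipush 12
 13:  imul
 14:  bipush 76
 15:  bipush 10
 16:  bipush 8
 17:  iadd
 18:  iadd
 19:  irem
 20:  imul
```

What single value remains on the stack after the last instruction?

bipush 3  : [3]
ineg      : [-3]
bipush 9  : [-3, 9]
bipush 34 : [-3, 9, 34]
bipush -7 : [-3, 9, 34, -7]
iadd      : [-3, 9, 27]
isub      : [-3, -18]
isub      : [15]
bipush -9 : [15, -9]
bipush 5  : [15, -9, 5]
iadd      : [15, -4]
bipush 12 : [15, -4, 12]
imul      : [15, -48]
bipush 76 : [15, -48, 76]
bipush 10 : [15, -48, 76, 10]
bipush 8  : [15, -48, 76, 10, 8]
iadd      : [15, -48, 76, 18]
iadd      : [15, -48, 94]
irem      : [15, -48]
imul      : [-720]

-720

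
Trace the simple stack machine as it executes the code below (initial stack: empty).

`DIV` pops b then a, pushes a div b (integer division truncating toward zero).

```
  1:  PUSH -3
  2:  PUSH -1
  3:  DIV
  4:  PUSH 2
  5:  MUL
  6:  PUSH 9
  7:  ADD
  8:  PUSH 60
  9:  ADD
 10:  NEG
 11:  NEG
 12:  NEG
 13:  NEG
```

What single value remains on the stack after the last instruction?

75

PUSH -3 -> -3
PUSH -1 -> -3 -1
DIV     -> 3
PUSH 2  -> 3 2
MUL     -> 6
PUSH 9  -> 6 9
ADD     -> 15
PUSH 60 -> 15 60
ADD     -> 75
NEG     -> -75
NEG     -> 75
NEG     -> -75
NEG     -> 75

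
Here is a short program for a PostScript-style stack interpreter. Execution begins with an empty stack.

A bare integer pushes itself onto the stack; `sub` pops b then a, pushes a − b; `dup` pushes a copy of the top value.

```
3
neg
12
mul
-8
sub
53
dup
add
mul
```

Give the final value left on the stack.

3   → 3
neg → -3
12  → -3 12
mul → -36
-8  → -36 -8
sub → -28
53  → -28 53
dup → -28 53 53
add → -28 106
mul → -2968

-2968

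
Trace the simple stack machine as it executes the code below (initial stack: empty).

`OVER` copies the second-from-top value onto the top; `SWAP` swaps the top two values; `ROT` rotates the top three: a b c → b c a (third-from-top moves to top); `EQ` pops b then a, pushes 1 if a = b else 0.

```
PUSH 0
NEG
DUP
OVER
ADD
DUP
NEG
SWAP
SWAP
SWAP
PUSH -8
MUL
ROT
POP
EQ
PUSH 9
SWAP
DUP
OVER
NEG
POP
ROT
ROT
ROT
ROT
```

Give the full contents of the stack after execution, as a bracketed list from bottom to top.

PUSH 0  : [0]
NEG     : [0]
DUP     : [0, 0]
OVER    : [0, 0, 0]
ADD     : [0, 0]
DUP     : [0, 0, 0]
NEG     : [0, 0, 0]
SWAP    : [0, 0, 0]
SWAP    : [0, 0, 0]
SWAP    : [0, 0, 0]
PUSH -8 : [0, 0, 0, -8]
MUL     : [0, 0, 0]
ROT     : [0, 0, 0]
POP     : [0, 0]
EQ      : [1]
PUSH 9  : [1, 9]
SWAP    : [9, 1]
DUP     : [9, 1, 1]
OVER    : [9, 1, 1, 1]
NEG     : [9, 1, 1, -1]
POP     : [9, 1, 1]
ROT     : [1, 1, 9]
ROT     : [1, 9, 1]
ROT     : [9, 1, 1]
ROT     : [1, 1, 9]

[1, 1, 9]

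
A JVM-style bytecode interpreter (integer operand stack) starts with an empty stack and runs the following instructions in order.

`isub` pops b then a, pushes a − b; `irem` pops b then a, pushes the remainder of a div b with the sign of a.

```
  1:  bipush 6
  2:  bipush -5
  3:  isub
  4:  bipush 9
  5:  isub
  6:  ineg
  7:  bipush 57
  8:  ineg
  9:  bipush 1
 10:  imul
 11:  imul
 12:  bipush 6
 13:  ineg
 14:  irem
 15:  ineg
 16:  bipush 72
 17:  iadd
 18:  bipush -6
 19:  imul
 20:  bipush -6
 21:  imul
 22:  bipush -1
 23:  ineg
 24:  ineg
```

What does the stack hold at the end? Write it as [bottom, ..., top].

bipush 6   6
bipush -5  6 -5
isub       11
bipush 9   11 9
isub       2
ineg       -2
bipush 57  -2 57
ineg       -2 -57
bipush 1   -2 -57 1
imul       -2 -57
imul       114
bipush 6   114 6
ineg       114 -6
irem       0
ineg       0
bipush 72  0 72
iadd       72
bipush -6  72 -6
imul       -432
bipush -6  -432 -6
imul       2592
bipush -1  2592 -1
ineg       2592 1
ineg       2592 -1

[2592, -1]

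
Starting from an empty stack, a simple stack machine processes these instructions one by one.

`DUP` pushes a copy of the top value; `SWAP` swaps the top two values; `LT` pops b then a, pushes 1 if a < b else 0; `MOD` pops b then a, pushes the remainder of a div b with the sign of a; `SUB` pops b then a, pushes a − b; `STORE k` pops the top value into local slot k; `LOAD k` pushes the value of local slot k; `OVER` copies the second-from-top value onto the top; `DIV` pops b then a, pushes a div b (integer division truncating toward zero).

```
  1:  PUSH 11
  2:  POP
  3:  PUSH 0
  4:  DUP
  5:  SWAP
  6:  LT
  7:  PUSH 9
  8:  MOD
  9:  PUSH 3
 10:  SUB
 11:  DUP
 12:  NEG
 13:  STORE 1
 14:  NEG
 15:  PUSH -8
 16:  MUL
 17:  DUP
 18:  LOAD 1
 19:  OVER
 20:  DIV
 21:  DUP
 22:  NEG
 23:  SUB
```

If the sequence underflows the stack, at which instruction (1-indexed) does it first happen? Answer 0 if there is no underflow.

0

PUSH 11  [11]
POP      []
PUSH 0   [0]
DUP      [0, 0]
SWAP     [0, 0]
LT       [0]
PUSH 9   [0, 9]
MOD      [0]
PUSH 3   [0, 3]
SUB      [-3]
DUP      [-3, -3]
NEG      [-3, 3]
STORE 1  [-3]
NEG      [3]
PUSH -8  [3, -8]
MUL      [-24]
DUP      [-24, -24]
LOAD 1   [-24, -24, 3]
OVER     [-24, -24, 3, -24]
DIV      [-24, -24, 0]
DUP      [-24, -24, 0, 0]
NEG      [-24, -24, 0, 0]
SUB      [-24, -24, 0]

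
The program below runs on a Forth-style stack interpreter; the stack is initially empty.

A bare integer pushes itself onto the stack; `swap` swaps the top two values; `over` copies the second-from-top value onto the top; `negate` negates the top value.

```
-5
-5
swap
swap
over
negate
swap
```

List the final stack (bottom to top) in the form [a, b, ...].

-5     : -5
-5     : -5 -5
swap   : -5 -5
swap   : -5 -5
over   : -5 -5 -5
negate : -5 -5 5
swap   : -5 5 -5

[-5, 5, -5]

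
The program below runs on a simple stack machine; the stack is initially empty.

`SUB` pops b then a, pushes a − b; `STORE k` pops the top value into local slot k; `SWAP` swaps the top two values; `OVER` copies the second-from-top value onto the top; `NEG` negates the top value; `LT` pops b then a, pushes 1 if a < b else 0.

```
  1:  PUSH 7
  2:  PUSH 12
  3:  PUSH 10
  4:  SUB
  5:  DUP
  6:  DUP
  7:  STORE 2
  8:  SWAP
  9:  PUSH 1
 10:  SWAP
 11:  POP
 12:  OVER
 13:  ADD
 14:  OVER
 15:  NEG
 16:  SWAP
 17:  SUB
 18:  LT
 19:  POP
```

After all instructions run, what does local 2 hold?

2

PUSH 7   [7]
PUSH 12  [7, 12]
PUSH 10  [7, 12, 10]
SUB      [7, 2]
DUP      [7, 2, 2]
DUP      [7, 2, 2, 2]
STORE 2  [7, 2, 2]
SWAP     [7, 2, 2]
PUSH 1   [7, 2, 2, 1]
SWAP     [7, 2, 1, 2]
POP      [7, 2, 1]
OVER     [7, 2, 1, 2]
ADD      [7, 2, 3]
OVER     [7, 2, 3, 2]
NEG      [7, 2, 3, -2]
SWAP     [7, 2, -2, 3]
SUB      [7, 2, -5]
LT       [7, 0]
POP      [7]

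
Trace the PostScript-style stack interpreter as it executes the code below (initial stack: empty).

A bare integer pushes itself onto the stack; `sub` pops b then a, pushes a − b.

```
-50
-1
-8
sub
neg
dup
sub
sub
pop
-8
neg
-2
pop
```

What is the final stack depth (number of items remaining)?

1

-50  -50
-1   -50 -1
-8   -50 -1 -8
sub  -50 7
neg  -50 -7
dup  -50 -7 -7
sub  -50 0
sub  -50
pop  (empty)
-8   -8
neg  8
-2   8 -2
pop  8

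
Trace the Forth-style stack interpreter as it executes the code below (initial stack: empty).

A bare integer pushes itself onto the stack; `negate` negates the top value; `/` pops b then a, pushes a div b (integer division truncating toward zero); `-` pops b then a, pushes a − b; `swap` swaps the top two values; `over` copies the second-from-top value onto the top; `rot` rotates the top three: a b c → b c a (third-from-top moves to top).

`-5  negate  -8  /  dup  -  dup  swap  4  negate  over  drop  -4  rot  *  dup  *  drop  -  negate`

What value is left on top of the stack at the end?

-4

-5     : -5
negate : 5
-8     : 5 -8
/      : 0
dup    : 0 0
-      : 0
dup    : 0 0
swap   : 0 0
4      : 0 0 4
negate : 0 0 -4
over   : 0 0 -4 0
drop   : 0 0 -4
-4     : 0 0 -4 -4
rot    : 0 -4 -4 0
*      : 0 -4 0
dup    : 0 -4 0 0
*      : 0 -4 0
drop   : 0 -4
-      : 4
negate : -4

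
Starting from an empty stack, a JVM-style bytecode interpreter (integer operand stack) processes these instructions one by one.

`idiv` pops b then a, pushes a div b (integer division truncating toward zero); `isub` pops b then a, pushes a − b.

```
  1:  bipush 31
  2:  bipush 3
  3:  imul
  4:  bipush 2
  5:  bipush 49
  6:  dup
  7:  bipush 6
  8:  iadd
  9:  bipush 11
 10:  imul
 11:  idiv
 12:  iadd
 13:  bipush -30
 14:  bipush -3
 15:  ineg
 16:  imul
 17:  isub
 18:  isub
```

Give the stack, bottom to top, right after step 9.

bipush 31 -> 31
bipush 3  -> 31 3
imul      -> 93
bipush 2  -> 93 2
bipush 49 -> 93 2 49
dup       -> 93 2 49 49
bipush 6  -> 93 2 49 49 6
iadd      -> 93 2 49 55
bipush 11 -> 93 2 49 55 11

[93, 2, 49, 55, 11]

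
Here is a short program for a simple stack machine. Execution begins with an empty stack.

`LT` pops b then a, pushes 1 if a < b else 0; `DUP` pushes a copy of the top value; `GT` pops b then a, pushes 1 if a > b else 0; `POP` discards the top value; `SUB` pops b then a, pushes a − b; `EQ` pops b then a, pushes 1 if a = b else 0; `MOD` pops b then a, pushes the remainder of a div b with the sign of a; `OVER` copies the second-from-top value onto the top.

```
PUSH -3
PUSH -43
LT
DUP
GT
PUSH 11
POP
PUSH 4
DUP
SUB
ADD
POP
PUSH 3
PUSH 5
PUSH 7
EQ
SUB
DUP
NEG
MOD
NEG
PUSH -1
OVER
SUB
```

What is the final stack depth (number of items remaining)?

PUSH -3  -> [-3]
PUSH -43 -> [-3, -43]
LT       -> [0]
DUP      -> [0, 0]
GT       -> [0]
PUSH 11  -> [0, 11]
POP      -> [0]
PUSH 4   -> [0, 4]
DUP      -> [0, 4, 4]
SUB      -> [0, 0]
ADD      -> [0]
POP      -> []
PUSH 3   -> [3]
PUSH 5   -> [3, 5]
PUSH 7   -> [3, 5, 7]
EQ       -> [3, 0]
SUB      -> [3]
DUP      -> [3, 3]
NEG      -> [3, -3]
MOD      -> [0]
NEG      -> [0]
PUSH -1  -> [0, -1]
OVER     -> [0, -1, 0]
SUB      -> [0, -1]

2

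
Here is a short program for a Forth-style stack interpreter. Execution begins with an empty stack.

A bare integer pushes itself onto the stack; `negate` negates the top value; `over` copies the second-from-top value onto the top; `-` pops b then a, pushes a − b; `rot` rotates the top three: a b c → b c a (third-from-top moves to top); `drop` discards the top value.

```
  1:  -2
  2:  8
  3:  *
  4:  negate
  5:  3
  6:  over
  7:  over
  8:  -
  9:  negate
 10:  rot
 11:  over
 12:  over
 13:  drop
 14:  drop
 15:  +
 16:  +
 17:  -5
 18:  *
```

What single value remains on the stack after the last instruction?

-30

-2     → -2
8      → -2 8
*      → -16
negate → 16
3      → 16 3
over   → 16 3 16
over   → 16 3 16 3
-      → 16 3 13
negate → 16 3 -13
rot    → 3 -13 16
over   → 3 -13 16 -13
over   → 3 -13 16 -13 16
drop   → 3 -13 16 -13
drop   → 3 -13 16
+      → 3 3
+      → 6
-5     → 6 -5
*      → -30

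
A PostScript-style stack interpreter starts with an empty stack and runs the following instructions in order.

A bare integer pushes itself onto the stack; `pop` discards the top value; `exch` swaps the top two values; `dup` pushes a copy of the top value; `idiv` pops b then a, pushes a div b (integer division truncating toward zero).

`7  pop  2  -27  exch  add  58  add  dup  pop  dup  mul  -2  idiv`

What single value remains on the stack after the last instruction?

-544

7     [7]
pop   []
2     [2]
-27   [2, -27]
exch  [-27, 2]
add   [-25]
58    [-25, 58]
add   [33]
dup   [33, 33]
pop   [33]
dup   [33, 33]
mul   [1089]
-2    [1089, -2]
idiv  [-544]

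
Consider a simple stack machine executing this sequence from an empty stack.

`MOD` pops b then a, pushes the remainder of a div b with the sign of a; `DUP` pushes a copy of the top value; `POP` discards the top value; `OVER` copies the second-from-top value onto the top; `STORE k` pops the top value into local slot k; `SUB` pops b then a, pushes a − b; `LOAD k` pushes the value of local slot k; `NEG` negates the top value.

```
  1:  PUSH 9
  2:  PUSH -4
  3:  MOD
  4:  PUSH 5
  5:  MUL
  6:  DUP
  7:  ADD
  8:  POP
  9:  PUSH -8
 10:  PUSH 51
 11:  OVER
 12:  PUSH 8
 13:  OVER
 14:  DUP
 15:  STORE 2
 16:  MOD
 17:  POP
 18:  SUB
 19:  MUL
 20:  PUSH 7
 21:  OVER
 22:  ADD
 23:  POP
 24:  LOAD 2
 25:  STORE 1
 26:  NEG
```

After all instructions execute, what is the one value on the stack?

472

PUSH 9  -> [9]
PUSH -4 -> [9, -4]
MOD     -> [1]
PUSH 5  -> [1, 5]
MUL     -> [5]
DUP     -> [5, 5]
ADD     -> [10]
POP     -> []
PUSH -8 -> [-8]
PUSH 51 -> [-8, 51]
OVER    -> [-8, 51, -8]
PUSH 8  -> [-8, 51, -8, 8]
OVER    -> [-8, 51, -8, 8, -8]
DUP     -> [-8, 51, -8, 8, -8, -8]
STORE 2 -> [-8, 51, -8, 8, -8]
MOD     -> [-8, 51, -8, 0]
POP     -> [-8, 51, -8]
SUB     -> [-8, 59]
MUL     -> [-472]
PUSH 7  -> [-472, 7]
OVER    -> [-472, 7, -472]
ADD     -> [-472, -465]
POP     -> [-472]
LOAD 2  -> [-472, -8]
STORE 1 -> [-472]
NEG     -> [472]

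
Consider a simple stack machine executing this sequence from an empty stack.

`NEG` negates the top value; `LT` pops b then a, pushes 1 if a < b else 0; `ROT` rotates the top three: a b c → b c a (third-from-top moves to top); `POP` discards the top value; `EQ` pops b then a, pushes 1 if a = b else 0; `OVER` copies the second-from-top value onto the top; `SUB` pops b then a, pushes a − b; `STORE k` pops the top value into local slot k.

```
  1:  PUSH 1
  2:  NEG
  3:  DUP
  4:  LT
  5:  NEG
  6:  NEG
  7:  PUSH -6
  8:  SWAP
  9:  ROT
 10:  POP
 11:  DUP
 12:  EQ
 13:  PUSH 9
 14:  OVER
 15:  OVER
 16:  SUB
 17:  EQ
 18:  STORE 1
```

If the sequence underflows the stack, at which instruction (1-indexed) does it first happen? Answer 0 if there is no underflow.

PUSH 1   1
NEG      -1
DUP      -1 -1
LT       0
NEG      0
NEG      0
PUSH -6  0 -6
SWAP     -6 0
ROT  — needs 3 operands, stack has 2 → underflow

9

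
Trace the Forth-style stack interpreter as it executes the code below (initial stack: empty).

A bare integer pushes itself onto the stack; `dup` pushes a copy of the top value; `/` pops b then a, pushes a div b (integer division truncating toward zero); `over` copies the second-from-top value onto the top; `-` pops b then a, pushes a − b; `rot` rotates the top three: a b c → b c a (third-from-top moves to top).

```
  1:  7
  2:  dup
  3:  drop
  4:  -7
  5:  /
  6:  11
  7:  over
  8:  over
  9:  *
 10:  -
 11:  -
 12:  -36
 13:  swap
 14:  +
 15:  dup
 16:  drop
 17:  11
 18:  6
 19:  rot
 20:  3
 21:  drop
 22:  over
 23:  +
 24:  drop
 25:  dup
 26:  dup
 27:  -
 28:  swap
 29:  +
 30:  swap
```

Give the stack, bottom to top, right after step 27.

[11, 6, 0]

7    -> 7
dup  -> 7 7
drop -> 7
-7   -> 7 -7
/    -> -1
11   -> -1 11
over -> -1 11 -1
over -> -1 11 -1 11
*    -> -1 11 -11
-    -> -1 22
-    -> -23
-36  -> -23 -36
swap -> -36 -23
+    -> -59
dup  -> -59 -59
drop -> -59
11   -> -59 11
6    -> -59 11 6
rot  -> 11 6 -59
3    -> 11 6 -59 3
drop -> 11 6 -59
over -> 11 6 -59 6
+    -> 11 6 -53
drop -> 11 6
dup  -> 11 6 6
dup  -> 11 6 6 6
-    -> 11 6 0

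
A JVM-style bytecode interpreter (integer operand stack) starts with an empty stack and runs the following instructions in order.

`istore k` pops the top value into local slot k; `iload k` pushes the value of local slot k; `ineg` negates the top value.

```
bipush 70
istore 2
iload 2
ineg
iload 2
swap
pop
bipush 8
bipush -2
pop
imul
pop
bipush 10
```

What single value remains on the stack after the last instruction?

10

bipush 70 → [70]
istore 2  → []
iload 2   → [70]
ineg      → [-70]
iload 2   → [-70, 70]
swap      → [70, -70]
pop       → [70]
bipush 8  → [70, 8]
bipush -2 → [70, 8, -2]
pop       → [70, 8]
imul      → [560]
pop       → []
bipush 10 → [10]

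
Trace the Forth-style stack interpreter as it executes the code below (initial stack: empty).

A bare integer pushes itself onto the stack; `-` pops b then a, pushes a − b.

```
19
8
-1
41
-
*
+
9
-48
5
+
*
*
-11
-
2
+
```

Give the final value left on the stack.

19  → [19]
8   → [19, 8]
-1  → [19, 8, -1]
41  → [19, 8, -1, 41]
-   → [19, 8, -42]
*   → [19, -336]
+   → [-317]
9   → [-317, 9]
-48 → [-317, 9, -48]
5   → [-317, 9, -48, 5]
+   → [-317, 9, -43]
*   → [-317, -387]
*   → [122679]
-11 → [122679, -11]
-   → [122690]
2   → [122690, 2]
+   → [122692]

122692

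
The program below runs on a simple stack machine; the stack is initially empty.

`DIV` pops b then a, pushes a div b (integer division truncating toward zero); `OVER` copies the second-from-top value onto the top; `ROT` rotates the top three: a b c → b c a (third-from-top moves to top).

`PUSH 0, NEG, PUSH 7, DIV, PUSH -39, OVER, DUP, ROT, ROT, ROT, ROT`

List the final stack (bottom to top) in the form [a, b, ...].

PUSH 0   : 0
NEG      : 0
PUSH 7   : 0 7
DIV      : 0
PUSH -39 : 0 -39
OVER     : 0 -39 0
DUP      : 0 -39 0 0
ROT      : 0 0 0 -39
ROT      : 0 0 -39 0
ROT      : 0 -39 0 0
ROT      : 0 0 0 -39

[0, 0, 0, -39]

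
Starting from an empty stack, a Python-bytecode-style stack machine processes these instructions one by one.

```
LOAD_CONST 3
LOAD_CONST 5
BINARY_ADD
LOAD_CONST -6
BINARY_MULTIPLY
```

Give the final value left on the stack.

-48

LOAD_CONST 3    : [3]
LOAD_CONST 5    : [3, 5]
BINARY_ADD      : [8]
LOAD_CONST -6   : [8, -6]
BINARY_MULTIPLY : [-48]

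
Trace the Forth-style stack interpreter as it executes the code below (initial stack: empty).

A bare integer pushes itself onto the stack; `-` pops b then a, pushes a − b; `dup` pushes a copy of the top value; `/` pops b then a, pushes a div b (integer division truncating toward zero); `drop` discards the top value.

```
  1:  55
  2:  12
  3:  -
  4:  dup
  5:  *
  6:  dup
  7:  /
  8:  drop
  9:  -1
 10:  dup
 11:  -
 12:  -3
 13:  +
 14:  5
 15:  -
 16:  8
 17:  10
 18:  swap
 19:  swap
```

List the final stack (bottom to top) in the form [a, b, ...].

[-8, 8, 10]

55   : 55
12   : 55 12
-    : 43
dup  : 43 43
*    : 1849
dup  : 1849 1849
/    : 1
drop : (empty)
-1   : -1
dup  : -1 -1
-    : 0
-3   : 0 -3
+    : -3
5    : -3 5
-    : -8
8    : -8 8
10   : -8 8 10
swap : -8 10 8
swap : -8 8 10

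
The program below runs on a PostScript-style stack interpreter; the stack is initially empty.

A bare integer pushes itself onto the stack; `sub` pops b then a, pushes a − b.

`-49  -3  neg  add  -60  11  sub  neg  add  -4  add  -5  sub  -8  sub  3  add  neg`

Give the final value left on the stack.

-37

-49  -49
-3   -49 -3
neg  -49 3
add  -46
-60  -46 -60
11   -46 -60 11
sub  -46 -71
neg  -46 71
add  25
-4   25 -4
add  21
-5   21 -5
sub  26
-8   26 -8
sub  34
3    34 3
add  37
neg  -37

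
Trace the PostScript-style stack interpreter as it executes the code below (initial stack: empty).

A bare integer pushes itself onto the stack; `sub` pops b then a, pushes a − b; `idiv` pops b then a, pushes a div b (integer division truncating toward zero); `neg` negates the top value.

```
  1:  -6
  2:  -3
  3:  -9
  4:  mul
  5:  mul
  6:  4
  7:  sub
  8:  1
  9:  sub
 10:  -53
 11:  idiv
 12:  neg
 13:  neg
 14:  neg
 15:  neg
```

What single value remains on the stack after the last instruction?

3

-6   : [-6]
-3   : [-6, -3]
-9   : [-6, -3, -9]
mul  : [-6, 27]
mul  : [-162]
4    : [-162, 4]
sub  : [-166]
1    : [-166, 1]
sub  : [-167]
-53  : [-167, -53]
idiv : [3]
neg  : [-3]
neg  : [3]
neg  : [-3]
neg  : [3]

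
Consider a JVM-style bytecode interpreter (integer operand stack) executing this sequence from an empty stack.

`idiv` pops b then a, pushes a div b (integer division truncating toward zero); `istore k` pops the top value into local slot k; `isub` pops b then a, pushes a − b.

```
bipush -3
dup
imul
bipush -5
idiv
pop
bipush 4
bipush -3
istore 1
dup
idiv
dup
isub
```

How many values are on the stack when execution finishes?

bipush -3  -3
dup        -3 -3
imul       9
bipush -5  9 -5
idiv       -1
pop        (empty)
bipush 4   4
bipush -3  4 -3
istore 1   4
dup        4 4
idiv       1
dup        1 1
isub       0

1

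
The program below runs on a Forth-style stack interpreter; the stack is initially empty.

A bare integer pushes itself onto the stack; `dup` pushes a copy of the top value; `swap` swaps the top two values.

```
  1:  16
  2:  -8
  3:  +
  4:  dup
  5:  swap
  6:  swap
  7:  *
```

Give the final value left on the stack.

16   → [16]
-8   → [16, -8]
+    → [8]
dup  → [8, 8]
swap → [8, 8]
swap → [8, 8]
*    → [64]

64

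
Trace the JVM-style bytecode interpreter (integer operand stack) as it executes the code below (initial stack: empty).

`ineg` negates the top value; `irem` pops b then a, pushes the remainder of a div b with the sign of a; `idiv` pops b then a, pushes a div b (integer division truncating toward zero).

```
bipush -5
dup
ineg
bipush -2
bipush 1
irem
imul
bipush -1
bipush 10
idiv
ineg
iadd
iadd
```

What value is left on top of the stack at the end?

bipush -5 -> -5
dup       -> -5 -5
ineg      -> -5 5
bipush -2 -> -5 5 -2
bipush 1  -> -5 5 -2 1
irem      -> -5 5 0
imul      -> -5 0
bipush -1 -> -5 0 -1
bipush 10 -> -5 0 -1 10
idiv      -> -5 0 0
ineg      -> -5 0 0
iadd      -> -5 0
iadd      -> -5

-5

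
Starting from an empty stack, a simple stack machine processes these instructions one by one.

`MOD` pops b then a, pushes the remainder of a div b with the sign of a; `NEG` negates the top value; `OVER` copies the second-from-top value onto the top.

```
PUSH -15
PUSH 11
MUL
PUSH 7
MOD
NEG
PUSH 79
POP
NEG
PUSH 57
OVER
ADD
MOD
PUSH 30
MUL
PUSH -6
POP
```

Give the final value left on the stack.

-120

PUSH -15 -> [-15]
PUSH 11  -> [-15, 11]
MUL      -> [-165]
PUSH 7   -> [-165, 7]
MOD      -> [-4]
NEG      -> [4]
PUSH 79  -> [4, 79]
POP      -> [4]
NEG      -> [-4]
PUSH 57  -> [-4, 57]
OVER     -> [-4, 57, -4]
ADD      -> [-4, 53]
MOD      -> [-4]
PUSH 30  -> [-4, 30]
MUL      -> [-120]
PUSH -6  -> [-120, -6]
POP      -> [-120]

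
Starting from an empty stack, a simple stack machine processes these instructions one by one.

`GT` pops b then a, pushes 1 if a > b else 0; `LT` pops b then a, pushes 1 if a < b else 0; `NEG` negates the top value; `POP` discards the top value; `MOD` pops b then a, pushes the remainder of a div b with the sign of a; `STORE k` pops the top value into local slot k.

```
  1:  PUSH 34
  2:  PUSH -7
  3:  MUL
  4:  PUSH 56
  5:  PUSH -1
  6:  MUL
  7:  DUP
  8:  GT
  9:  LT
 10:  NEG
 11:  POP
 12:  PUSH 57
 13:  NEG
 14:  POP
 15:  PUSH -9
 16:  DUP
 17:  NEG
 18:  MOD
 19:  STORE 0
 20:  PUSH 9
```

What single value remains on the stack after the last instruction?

PUSH 34 -> 34
PUSH -7 -> 34 -7
MUL     -> -238
PUSH 56 -> -238 56
PUSH -1 -> -238 56 -1
MUL     -> -238 -56
DUP     -> -238 -56 -56
GT      -> -238 0
LT      -> 1
NEG     -> -1
POP     -> (empty)
PUSH 57 -> 57
NEG     -> -57
POP     -> (empty)
PUSH -9 -> -9
DUP     -> -9 -9
NEG     -> -9 9
MOD     -> 0
STORE 0 -> (empty)
PUSH 9  -> 9

9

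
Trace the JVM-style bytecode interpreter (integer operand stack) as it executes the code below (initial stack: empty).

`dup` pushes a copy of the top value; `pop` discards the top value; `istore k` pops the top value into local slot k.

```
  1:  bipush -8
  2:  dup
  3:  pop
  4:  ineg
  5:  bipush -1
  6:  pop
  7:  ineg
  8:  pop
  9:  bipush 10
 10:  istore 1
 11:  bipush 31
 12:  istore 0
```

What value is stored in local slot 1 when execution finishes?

bipush -8 -> -8
dup       -> -8 -8
pop       -> -8
ineg      -> 8
bipush -1 -> 8 -1
pop       -> 8
ineg      -> -8
pop       -> (empty)
bipush 10 -> 10
istore 1  -> (empty)
bipush 31 -> 31
istore 0  -> (empty)

10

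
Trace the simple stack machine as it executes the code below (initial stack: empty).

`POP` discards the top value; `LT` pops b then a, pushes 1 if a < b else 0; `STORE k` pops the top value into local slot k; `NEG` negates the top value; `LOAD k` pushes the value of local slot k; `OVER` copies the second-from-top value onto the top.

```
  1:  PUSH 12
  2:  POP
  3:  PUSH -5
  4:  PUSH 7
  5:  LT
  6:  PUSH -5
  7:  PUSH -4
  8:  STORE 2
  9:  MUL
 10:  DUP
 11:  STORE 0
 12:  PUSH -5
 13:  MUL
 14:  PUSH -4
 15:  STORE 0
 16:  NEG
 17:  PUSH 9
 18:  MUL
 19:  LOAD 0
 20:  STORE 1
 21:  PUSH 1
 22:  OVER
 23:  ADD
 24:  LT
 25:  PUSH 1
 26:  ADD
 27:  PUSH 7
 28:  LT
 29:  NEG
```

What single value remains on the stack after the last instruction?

-1

PUSH 12  12
POP      (empty)
PUSH -5  -5
PUSH 7   -5 7
LT       1
PUSH -5  1 -5
PUSH -4  1 -5 -4
STORE 2  1 -5
MUL      -5
DUP      -5 -5
STORE 0  -5
PUSH -5  -5 -5
MUL      25
PUSH -4  25 -4
STORE 0  25
NEG      -25
PUSH 9   -25 9
MUL      -225
LOAD 0   -225 -4
STORE 1  -225
PUSH 1   -225 1
OVER     -225 1 -225
ADD      -225 -224
LT       1
PUSH 1   1 1
ADD      2
PUSH 7   2 7
LT       1
NEG      -1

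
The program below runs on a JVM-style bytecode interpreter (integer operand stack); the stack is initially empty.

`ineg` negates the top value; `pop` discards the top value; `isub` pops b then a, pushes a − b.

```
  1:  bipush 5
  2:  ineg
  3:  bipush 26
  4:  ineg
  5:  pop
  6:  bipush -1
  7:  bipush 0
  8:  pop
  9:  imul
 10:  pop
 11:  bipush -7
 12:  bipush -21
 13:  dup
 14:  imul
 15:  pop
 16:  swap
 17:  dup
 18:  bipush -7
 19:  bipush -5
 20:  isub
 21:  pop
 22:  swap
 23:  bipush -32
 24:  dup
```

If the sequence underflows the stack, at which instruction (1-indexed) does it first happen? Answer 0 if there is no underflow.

16

bipush 5    5
ineg        -5
bipush 26   -5 26
ineg        -5 -26
pop         -5
bipush -1   -5 -1
bipush 0    -5 -1 0
pop         -5 -1
imul        5
pop         (empty)
bipush -7   -7
bipush -21  -7 -21
dup         -7 -21 -21
imul        -7 441
pop         -7
swap  — needs 2 operands, stack has 1 → underflow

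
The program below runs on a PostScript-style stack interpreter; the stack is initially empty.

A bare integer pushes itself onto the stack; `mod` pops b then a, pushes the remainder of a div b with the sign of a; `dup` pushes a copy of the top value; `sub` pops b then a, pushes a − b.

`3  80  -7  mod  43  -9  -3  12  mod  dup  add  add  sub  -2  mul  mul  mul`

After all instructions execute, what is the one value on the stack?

3   -> 3
80  -> 3 80
-7  -> 3 80 -7
mod -> 3 3
43  -> 3 3 43
-9  -> 3 3 43 -9
-3  -> 3 3 43 -9 -3
12  -> 3 3 43 -9 -3 12
mod -> 3 3 43 -9 -3
dup -> 3 3 43 -9 -3 -3
add -> 3 3 43 -9 -6
add -> 3 3 43 -15
sub -> 3 3 58
-2  -> 3 3 58 -2
mul -> 3 3 -116
mul -> 3 -348
mul -> -1044

-1044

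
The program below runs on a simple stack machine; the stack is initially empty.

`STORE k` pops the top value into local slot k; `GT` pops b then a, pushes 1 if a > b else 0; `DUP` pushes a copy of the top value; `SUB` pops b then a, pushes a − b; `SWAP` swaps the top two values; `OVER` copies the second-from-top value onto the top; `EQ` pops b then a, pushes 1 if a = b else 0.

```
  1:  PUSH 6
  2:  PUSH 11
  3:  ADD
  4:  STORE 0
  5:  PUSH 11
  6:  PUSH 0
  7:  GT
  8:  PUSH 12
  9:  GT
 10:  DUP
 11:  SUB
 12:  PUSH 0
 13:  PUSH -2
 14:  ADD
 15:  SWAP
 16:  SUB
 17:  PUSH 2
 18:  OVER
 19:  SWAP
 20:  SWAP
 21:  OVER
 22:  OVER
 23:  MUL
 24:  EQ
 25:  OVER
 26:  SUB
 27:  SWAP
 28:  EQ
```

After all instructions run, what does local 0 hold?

PUSH 6  : [6]
PUSH 11 : [6, 11]
ADD     : [17]
STORE 0 : []
PUSH 11 : [11]
PUSH 0  : [11, 0]
GT      : [1]
PUSH 12 : [1, 12]
GT      : [0]
DUP     : [0, 0]
SUB     : [0]
PUSH 0  : [0, 0]
PUSH -2 : [0, 0, -2]
ADD     : [0, -2]
SWAP    : [-2, 0]
SUB     : [-2]
PUSH 2  : [-2, 2]
OVER    : [-2, 2, -2]
SWAP    : [-2, -2, 2]
SWAP    : [-2, 2, -2]
OVER    : [-2, 2, -2, 2]
OVER    : [-2, 2, -2, 2, -2]
MUL     : [-2, 2, -2, -4]
EQ      : [-2, 2, 0]
OVER    : [-2, 2, 0, 2]
SUB     : [-2, 2, -2]
SWAP    : [-2, -2, 2]
EQ      : [-2, 0]

17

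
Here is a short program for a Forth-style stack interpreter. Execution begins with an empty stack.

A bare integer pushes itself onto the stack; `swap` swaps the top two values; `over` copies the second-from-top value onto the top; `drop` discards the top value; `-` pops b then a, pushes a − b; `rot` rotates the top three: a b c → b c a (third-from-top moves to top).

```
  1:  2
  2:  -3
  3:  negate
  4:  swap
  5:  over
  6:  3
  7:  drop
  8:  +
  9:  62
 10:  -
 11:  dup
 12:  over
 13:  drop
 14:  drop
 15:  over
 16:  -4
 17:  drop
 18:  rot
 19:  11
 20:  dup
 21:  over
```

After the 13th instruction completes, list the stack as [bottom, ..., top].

[3, -57, -57]

2       2
-3      2 -3
negate  2 3
swap    3 2
over    3 2 3
3       3 2 3 3
drop    3 2 3
+       3 5
62      3 5 62
-       3 -57
dup     3 -57 -57
over    3 -57 -57 -57
drop    3 -57 -57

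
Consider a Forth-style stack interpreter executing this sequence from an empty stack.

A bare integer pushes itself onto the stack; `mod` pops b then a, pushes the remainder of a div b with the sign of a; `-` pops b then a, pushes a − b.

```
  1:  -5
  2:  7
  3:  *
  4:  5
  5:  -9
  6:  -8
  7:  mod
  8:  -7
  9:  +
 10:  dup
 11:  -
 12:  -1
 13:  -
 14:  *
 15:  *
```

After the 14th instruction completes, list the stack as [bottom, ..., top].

[-35, 5]

-5  -> [-5]
7   -> [-5, 7]
*   -> [-35]
5   -> [-35, 5]
-9  -> [-35, 5, -9]
-8  -> [-35, 5, -9, -8]
mod -> [-35, 5, -1]
-7  -> [-35, 5, -1, -7]
+   -> [-35, 5, -8]
dup -> [-35, 5, -8, -8]
-   -> [-35, 5, 0]
-1  -> [-35, 5, 0, -1]
-   -> [-35, 5, 1]
*   -> [-35, 5]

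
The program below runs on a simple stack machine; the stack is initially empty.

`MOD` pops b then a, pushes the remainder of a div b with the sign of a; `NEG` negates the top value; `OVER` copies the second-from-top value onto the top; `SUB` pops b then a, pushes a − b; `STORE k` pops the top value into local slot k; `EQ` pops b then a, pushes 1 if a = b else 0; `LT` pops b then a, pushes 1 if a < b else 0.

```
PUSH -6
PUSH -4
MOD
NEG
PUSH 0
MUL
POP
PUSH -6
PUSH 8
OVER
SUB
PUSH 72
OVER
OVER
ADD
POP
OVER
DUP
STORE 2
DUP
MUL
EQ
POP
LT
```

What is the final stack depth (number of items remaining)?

PUSH -6 : [-6]
PUSH -4 : [-6, -4]
MOD     : [-2]
NEG     : [2]
PUSH 0  : [2, 0]
MUL     : [0]
POP     : []
PUSH -6 : [-6]
PUSH 8  : [-6, 8]
OVER    : [-6, 8, -6]
SUB     : [-6, 14]
PUSH 72 : [-6, 14, 72]
OVER    : [-6, 14, 72, 14]
OVER    : [-6, 14, 72, 14, 72]
ADD     : [-6, 14, 72, 86]
POP     : [-6, 14, 72]
OVER    : [-6, 14, 72, 14]
DUP     : [-6, 14, 72, 14, 14]
STORE 2 : [-6, 14, 72, 14]
DUP     : [-6, 14, 72, 14, 14]
MUL     : [-6, 14, 72, 196]
EQ      : [-6, 14, 0]
POP     : [-6, 14]
LT      : [1]

1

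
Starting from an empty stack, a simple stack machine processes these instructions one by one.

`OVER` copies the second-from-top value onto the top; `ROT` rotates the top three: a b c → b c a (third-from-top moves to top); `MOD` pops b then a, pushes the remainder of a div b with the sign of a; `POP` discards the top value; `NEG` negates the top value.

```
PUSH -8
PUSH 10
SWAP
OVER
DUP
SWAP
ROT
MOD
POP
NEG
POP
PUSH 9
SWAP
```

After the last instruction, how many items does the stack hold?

PUSH -8 → -8
PUSH 10 → -8 10
SWAP    → 10 -8
OVER    → 10 -8 10
DUP     → 10 -8 10 10
SWAP    → 10 -8 10 10
ROT     → 10 10 10 -8
MOD     → 10 10 2
POP     → 10 10
NEG     → 10 -10
POP     → 10
PUSH 9  → 10 9
SWAP    → 9 10

2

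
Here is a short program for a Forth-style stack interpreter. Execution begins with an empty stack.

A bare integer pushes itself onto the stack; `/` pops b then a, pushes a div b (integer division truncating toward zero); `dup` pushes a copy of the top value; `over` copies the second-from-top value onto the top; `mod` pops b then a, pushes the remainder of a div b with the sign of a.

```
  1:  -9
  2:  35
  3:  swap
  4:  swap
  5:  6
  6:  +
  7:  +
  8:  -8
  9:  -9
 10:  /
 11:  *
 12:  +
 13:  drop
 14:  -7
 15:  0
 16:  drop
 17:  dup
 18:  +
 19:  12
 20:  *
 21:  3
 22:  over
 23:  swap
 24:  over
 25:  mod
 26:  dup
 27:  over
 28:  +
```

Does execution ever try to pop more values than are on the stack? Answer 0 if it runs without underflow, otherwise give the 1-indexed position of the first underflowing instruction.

12

-9   : [-9]
35   : [-9, 35]
swap : [35, -9]
swap : [-9, 35]
6    : [-9, 35, 6]
+    : [-9, 41]
+    : [32]
-8   : [32, -8]
-9   : [32, -8, -9]
/    : [32, 0]
*    : [0]
+  — needs 2 operands, stack has 1 → underflow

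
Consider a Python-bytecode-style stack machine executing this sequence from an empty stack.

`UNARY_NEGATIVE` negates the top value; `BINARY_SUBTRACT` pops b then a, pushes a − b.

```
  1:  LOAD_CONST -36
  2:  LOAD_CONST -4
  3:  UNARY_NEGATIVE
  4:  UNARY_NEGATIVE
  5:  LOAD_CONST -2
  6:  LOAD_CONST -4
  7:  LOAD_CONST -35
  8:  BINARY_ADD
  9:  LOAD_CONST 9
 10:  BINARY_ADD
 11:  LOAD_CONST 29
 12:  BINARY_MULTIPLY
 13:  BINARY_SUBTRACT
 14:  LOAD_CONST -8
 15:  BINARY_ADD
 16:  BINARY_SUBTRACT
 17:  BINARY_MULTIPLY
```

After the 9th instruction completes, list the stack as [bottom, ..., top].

[-36, -4, -2, -39, 9]

LOAD_CONST -36 : [-36]
LOAD_CONST -4  : [-36, -4]
UNARY_NEGATIVE : [-36, 4]
UNARY_NEGATIVE : [-36, -4]
LOAD_CONST -2  : [-36, -4, -2]
LOAD_CONST -4  : [-36, -4, -2, -4]
LOAD_CONST -35 : [-36, -4, -2, -4, -35]
BINARY_ADD     : [-36, -4, -2, -39]
LOAD_CONST 9   : [-36, -4, -2, -39, 9]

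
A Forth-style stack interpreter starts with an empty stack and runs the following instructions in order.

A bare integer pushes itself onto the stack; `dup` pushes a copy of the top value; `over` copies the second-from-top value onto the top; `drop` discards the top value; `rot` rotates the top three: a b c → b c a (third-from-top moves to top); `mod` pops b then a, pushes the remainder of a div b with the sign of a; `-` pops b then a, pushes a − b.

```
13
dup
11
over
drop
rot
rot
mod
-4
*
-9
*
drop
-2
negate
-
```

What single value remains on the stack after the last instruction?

13     : [13]
dup    : [13, 13]
11     : [13, 13, 11]
over   : [13, 13, 11, 13]
drop   : [13, 13, 11]
rot    : [13, 11, 13]
rot    : [11, 13, 13]
mod    : [11, 0]
-4     : [11, 0, -4]
*      : [11, 0]
-9     : [11, 0, -9]
*      : [11, 0]
drop   : [11]
-2     : [11, -2]
negate : [11, 2]
-      : [9]

9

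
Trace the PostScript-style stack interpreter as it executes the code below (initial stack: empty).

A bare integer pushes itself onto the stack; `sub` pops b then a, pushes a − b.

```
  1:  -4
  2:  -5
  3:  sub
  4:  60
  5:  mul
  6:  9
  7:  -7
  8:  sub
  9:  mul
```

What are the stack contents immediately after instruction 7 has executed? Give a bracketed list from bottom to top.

-4  : -4
-5  : -4 -5
sub : 1
60  : 1 60
mul : 60
9   : 60 9
-7  : 60 9 -7

[60, 9, -7]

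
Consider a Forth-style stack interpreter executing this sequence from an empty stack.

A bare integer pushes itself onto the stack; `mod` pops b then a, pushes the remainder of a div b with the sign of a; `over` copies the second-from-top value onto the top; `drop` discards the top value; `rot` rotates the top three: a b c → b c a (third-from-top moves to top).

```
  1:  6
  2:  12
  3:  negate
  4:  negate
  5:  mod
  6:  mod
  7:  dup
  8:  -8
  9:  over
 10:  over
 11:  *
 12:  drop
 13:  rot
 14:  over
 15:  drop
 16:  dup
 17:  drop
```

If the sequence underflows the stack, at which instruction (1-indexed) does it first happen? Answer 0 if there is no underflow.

6

6      -> 6
12     -> 6 12
negate -> 6 -12
negate -> 6 12
mod    -> 6
mod  — needs 2 operands, stack has 1 → underflow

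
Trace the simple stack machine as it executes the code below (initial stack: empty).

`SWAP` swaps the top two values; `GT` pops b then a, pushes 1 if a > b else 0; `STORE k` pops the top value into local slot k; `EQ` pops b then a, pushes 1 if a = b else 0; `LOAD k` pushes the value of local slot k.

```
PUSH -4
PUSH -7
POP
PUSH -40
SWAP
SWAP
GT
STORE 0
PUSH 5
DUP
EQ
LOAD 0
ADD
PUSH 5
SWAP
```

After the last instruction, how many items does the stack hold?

2

PUSH -4  -> [-4]
PUSH -7  -> [-4, -7]
POP      -> [-4]
PUSH -40 -> [-4, -40]
SWAP     -> [-40, -4]
SWAP     -> [-4, -40]
GT       -> [1]
STORE 0  -> []
PUSH 5   -> [5]
DUP      -> [5, 5]
EQ       -> [1]
LOAD 0   -> [1, 1]
ADD      -> [2]
PUSH 5   -> [2, 5]
SWAP     -> [5, 2]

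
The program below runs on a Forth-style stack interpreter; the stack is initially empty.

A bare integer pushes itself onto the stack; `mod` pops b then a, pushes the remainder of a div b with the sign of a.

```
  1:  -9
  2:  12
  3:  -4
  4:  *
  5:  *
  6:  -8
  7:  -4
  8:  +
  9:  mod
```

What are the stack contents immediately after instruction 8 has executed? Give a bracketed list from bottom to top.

[432, -12]

-9 : -9
12 : -9 12
-4 : -9 12 -4
*  : -9 -48
*  : 432
-8 : 432 -8
-4 : 432 -8 -4
+  : 432 -12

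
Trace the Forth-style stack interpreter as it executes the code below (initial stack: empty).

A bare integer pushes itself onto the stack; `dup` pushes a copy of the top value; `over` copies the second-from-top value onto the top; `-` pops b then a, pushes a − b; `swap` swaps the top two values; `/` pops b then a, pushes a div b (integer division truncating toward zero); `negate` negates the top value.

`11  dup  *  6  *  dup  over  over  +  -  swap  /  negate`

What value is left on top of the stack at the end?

1

11      [11]
dup     [11, 11]
*       [121]
6       [121, 6]
*       [726]
dup     [726, 726]
over    [726, 726, 726]
over    [726, 726, 726, 726]
+       [726, 726, 1452]
-       [726, -726]
swap    [-726, 726]
/       [-1]
negate  [1]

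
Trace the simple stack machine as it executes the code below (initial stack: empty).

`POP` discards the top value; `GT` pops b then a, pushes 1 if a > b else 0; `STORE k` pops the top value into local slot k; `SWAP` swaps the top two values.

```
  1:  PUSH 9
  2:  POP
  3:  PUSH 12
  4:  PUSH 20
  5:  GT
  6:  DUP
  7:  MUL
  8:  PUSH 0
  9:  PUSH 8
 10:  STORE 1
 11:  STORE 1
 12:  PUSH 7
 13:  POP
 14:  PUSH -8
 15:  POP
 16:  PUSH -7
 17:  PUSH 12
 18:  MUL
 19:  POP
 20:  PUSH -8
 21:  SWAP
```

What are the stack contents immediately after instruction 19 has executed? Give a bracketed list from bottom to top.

[0]

PUSH 9  → 9
POP     → (empty)
PUSH 12 → 12
PUSH 20 → 12 20
GT      → 0
DUP     → 0 0
MUL     → 0
PUSH 0  → 0 0
PUSH 8  → 0 0 8
STORE 1 → 0 0
STORE 1 → 0
PUSH 7  → 0 7
POP     → 0
PUSH -8 → 0 -8
POP     → 0
PUSH -7 → 0 -7
PUSH 12 → 0 -7 12
MUL     → 0 -84
POP     → 0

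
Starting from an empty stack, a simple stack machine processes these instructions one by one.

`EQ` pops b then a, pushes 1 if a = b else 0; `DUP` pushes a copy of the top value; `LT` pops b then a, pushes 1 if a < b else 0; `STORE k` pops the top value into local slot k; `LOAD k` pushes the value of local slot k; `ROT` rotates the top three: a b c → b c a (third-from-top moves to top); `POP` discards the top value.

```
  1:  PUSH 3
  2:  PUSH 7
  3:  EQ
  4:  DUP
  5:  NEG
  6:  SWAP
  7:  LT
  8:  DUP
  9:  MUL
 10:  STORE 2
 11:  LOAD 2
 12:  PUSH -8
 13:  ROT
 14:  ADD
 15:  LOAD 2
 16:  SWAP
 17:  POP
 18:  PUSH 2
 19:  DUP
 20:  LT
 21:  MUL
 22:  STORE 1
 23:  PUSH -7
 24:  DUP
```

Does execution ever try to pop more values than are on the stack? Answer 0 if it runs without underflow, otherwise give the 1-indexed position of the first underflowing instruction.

PUSH 3  : 3
PUSH 7  : 3 7
EQ      : 0
DUP     : 0 0
NEG     : 0 0
SWAP    : 0 0
LT      : 0
DUP     : 0 0
MUL     : 0
STORE 2 : (empty)
LOAD 2  : 0
PUSH -8 : 0 -8
ROT  — needs 3 operands, stack has 2 → underflow

13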